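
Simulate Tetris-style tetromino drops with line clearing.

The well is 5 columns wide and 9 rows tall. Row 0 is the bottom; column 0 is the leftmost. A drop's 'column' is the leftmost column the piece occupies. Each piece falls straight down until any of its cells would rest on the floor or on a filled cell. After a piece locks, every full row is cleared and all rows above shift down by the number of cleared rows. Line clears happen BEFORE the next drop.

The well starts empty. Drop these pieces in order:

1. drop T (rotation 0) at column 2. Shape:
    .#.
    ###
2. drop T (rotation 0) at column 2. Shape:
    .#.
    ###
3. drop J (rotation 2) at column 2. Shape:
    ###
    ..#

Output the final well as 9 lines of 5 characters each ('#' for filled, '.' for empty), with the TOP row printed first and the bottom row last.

Drop 1: T rot0 at col 2 lands with bottom-row=0; cleared 0 line(s) (total 0); column heights now [0 0 1 2 1], max=2
Drop 2: T rot0 at col 2 lands with bottom-row=2; cleared 0 line(s) (total 0); column heights now [0 0 3 4 3], max=4
Drop 3: J rot2 at col 2 lands with bottom-row=3; cleared 0 line(s) (total 0); column heights now [0 0 5 5 5], max=5

Answer: .....
.....
.....
.....
..###
...##
..###
...#.
..###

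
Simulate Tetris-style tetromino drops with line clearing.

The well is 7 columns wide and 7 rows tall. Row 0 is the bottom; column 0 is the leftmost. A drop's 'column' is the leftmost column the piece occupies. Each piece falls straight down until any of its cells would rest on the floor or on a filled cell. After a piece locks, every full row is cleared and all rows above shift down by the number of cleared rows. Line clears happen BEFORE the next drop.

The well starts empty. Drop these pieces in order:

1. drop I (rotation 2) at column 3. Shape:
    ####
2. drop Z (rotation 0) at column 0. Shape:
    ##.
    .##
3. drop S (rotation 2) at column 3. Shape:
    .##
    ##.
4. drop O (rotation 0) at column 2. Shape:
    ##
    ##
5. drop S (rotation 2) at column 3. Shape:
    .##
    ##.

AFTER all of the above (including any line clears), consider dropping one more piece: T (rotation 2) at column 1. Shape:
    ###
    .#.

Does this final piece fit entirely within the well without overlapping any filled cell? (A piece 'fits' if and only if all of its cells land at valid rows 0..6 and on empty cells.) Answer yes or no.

Drop 1: I rot2 at col 3 lands with bottom-row=0; cleared 0 line(s) (total 0); column heights now [0 0 0 1 1 1 1], max=1
Drop 2: Z rot0 at col 0 lands with bottom-row=0; cleared 0 line(s) (total 0); column heights now [2 2 1 1 1 1 1], max=2
Drop 3: S rot2 at col 3 lands with bottom-row=1; cleared 0 line(s) (total 0); column heights now [2 2 1 2 3 3 1], max=3
Drop 4: O rot0 at col 2 lands with bottom-row=2; cleared 0 line(s) (total 0); column heights now [2 2 4 4 3 3 1], max=4
Drop 5: S rot2 at col 3 lands with bottom-row=4; cleared 0 line(s) (total 0); column heights now [2 2 4 5 6 6 1], max=6
Test piece T rot2 at col 1 (width 3): heights before test = [2 2 4 5 6 6 1]; fits = True

Answer: yes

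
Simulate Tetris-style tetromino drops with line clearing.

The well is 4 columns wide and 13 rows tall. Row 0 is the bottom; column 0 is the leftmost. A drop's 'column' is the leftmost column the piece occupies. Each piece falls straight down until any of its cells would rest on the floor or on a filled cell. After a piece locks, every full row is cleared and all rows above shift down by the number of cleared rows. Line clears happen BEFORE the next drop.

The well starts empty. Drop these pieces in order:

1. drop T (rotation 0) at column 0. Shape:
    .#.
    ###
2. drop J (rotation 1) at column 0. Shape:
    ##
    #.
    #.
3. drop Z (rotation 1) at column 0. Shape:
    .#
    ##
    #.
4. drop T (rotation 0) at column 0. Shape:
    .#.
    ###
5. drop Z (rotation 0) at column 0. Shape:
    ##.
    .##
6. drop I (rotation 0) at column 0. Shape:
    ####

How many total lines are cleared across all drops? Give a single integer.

Answer: 1

Derivation:
Drop 1: T rot0 at col 0 lands with bottom-row=0; cleared 0 line(s) (total 0); column heights now [1 2 1 0], max=2
Drop 2: J rot1 at col 0 lands with bottom-row=1; cleared 0 line(s) (total 0); column heights now [4 4 1 0], max=4
Drop 3: Z rot1 at col 0 lands with bottom-row=4; cleared 0 line(s) (total 0); column heights now [6 7 1 0], max=7
Drop 4: T rot0 at col 0 lands with bottom-row=7; cleared 0 line(s) (total 0); column heights now [8 9 8 0], max=9
Drop 5: Z rot0 at col 0 lands with bottom-row=9; cleared 0 line(s) (total 0); column heights now [11 11 10 0], max=11
Drop 6: I rot0 at col 0 lands with bottom-row=11; cleared 1 line(s) (total 1); column heights now [11 11 10 0], max=11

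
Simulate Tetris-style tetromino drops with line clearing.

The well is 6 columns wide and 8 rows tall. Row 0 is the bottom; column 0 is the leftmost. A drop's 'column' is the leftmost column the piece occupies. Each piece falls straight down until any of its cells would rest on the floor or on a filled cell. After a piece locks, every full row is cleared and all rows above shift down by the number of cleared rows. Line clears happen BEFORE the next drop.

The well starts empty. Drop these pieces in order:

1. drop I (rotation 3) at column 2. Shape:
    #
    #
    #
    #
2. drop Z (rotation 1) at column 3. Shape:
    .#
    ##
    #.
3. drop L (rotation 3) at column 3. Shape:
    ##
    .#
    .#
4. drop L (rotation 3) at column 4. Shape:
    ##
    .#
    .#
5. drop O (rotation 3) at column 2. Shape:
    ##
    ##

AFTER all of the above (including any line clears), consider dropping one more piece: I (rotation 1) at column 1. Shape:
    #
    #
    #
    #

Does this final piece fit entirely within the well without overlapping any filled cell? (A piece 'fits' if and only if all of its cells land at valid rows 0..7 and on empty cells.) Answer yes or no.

Answer: yes

Derivation:
Drop 1: I rot3 at col 2 lands with bottom-row=0; cleared 0 line(s) (total 0); column heights now [0 0 4 0 0 0], max=4
Drop 2: Z rot1 at col 3 lands with bottom-row=0; cleared 0 line(s) (total 0); column heights now [0 0 4 2 3 0], max=4
Drop 3: L rot3 at col 3 lands with bottom-row=3; cleared 0 line(s) (total 0); column heights now [0 0 4 6 6 0], max=6
Drop 4: L rot3 at col 4 lands with bottom-row=4; cleared 0 line(s) (total 0); column heights now [0 0 4 6 7 7], max=7
Drop 5: O rot3 at col 2 lands with bottom-row=6; cleared 0 line(s) (total 0); column heights now [0 0 8 8 7 7], max=8
Test piece I rot1 at col 1 (width 1): heights before test = [0 0 8 8 7 7]; fits = True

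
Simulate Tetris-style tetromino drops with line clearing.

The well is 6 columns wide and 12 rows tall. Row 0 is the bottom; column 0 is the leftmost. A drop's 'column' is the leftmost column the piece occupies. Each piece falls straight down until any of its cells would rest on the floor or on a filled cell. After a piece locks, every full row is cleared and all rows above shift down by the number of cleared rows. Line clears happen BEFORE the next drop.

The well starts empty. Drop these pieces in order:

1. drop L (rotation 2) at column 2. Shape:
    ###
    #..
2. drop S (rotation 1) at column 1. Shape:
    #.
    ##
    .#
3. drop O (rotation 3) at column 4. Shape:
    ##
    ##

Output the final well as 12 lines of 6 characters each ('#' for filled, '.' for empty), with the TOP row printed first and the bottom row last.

Drop 1: L rot2 at col 2 lands with bottom-row=0; cleared 0 line(s) (total 0); column heights now [0 0 2 2 2 0], max=2
Drop 2: S rot1 at col 1 lands with bottom-row=2; cleared 0 line(s) (total 0); column heights now [0 5 4 2 2 0], max=5
Drop 3: O rot3 at col 4 lands with bottom-row=2; cleared 0 line(s) (total 0); column heights now [0 5 4 2 4 4], max=5

Answer: ......
......
......
......
......
......
......
.#....
.##.##
..#.##
..###.
..#...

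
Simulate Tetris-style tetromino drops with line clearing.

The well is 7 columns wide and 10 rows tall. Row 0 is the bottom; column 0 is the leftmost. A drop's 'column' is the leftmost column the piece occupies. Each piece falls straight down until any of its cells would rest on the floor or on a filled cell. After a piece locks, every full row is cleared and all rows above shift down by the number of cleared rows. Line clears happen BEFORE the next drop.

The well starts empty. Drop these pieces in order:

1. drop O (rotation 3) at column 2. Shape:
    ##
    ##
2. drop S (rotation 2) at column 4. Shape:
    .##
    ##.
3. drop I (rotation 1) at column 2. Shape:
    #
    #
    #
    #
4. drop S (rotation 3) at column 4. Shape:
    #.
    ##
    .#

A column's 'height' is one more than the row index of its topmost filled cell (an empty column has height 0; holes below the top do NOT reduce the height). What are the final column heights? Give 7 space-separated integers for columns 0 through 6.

Answer: 0 0 6 2 5 4 2

Derivation:
Drop 1: O rot3 at col 2 lands with bottom-row=0; cleared 0 line(s) (total 0); column heights now [0 0 2 2 0 0 0], max=2
Drop 2: S rot2 at col 4 lands with bottom-row=0; cleared 0 line(s) (total 0); column heights now [0 0 2 2 1 2 2], max=2
Drop 3: I rot1 at col 2 lands with bottom-row=2; cleared 0 line(s) (total 0); column heights now [0 0 6 2 1 2 2], max=6
Drop 4: S rot3 at col 4 lands with bottom-row=2; cleared 0 line(s) (total 0); column heights now [0 0 6 2 5 4 2], max=6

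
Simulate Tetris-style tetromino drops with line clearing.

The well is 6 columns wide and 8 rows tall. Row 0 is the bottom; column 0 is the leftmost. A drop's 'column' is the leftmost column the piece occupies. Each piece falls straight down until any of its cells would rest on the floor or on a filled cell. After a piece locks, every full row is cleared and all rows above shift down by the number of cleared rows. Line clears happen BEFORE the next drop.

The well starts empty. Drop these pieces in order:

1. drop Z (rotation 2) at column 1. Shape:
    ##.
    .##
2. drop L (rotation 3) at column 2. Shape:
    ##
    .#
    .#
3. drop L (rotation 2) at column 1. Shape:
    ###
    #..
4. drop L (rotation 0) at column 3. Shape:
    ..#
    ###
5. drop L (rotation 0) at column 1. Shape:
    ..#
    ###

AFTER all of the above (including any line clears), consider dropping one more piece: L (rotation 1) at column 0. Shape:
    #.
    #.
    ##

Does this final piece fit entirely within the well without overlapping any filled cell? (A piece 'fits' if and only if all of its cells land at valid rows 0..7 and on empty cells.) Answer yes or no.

Drop 1: Z rot2 at col 1 lands with bottom-row=0; cleared 0 line(s) (total 0); column heights now [0 2 2 1 0 0], max=2
Drop 2: L rot3 at col 2 lands with bottom-row=1; cleared 0 line(s) (total 0); column heights now [0 2 4 4 0 0], max=4
Drop 3: L rot2 at col 1 lands with bottom-row=3; cleared 0 line(s) (total 0); column heights now [0 5 5 5 0 0], max=5
Drop 4: L rot0 at col 3 lands with bottom-row=5; cleared 0 line(s) (total 0); column heights now [0 5 5 6 6 7], max=7
Drop 5: L rot0 at col 1 lands with bottom-row=6; cleared 0 line(s) (total 0); column heights now [0 7 7 8 6 7], max=8
Test piece L rot1 at col 0 (width 2): heights before test = [0 7 7 8 6 7]; fits = False

Answer: no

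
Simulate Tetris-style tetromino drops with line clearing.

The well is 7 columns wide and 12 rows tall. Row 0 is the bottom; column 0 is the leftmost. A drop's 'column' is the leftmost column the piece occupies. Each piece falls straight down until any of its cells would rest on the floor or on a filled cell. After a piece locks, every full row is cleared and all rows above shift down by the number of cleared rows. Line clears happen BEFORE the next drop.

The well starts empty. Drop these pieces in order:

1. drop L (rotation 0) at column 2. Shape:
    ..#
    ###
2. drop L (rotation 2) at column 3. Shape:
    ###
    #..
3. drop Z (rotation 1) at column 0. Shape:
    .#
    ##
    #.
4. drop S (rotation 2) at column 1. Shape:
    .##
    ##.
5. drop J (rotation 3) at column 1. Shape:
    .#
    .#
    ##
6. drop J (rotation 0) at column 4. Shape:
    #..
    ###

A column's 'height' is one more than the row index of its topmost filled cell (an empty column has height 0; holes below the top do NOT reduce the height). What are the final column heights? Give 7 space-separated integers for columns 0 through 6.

Drop 1: L rot0 at col 2 lands with bottom-row=0; cleared 0 line(s) (total 0); column heights now [0 0 1 1 2 0 0], max=2
Drop 2: L rot2 at col 3 lands with bottom-row=1; cleared 0 line(s) (total 0); column heights now [0 0 1 3 3 3 0], max=3
Drop 3: Z rot1 at col 0 lands with bottom-row=0; cleared 0 line(s) (total 0); column heights now [2 3 1 3 3 3 0], max=3
Drop 4: S rot2 at col 1 lands with bottom-row=3; cleared 0 line(s) (total 0); column heights now [2 4 5 5 3 3 0], max=5
Drop 5: J rot3 at col 1 lands with bottom-row=5; cleared 0 line(s) (total 0); column heights now [2 6 8 5 3 3 0], max=8
Drop 6: J rot0 at col 4 lands with bottom-row=3; cleared 0 line(s) (total 0); column heights now [2 6 8 5 5 4 4], max=8

Answer: 2 6 8 5 5 4 4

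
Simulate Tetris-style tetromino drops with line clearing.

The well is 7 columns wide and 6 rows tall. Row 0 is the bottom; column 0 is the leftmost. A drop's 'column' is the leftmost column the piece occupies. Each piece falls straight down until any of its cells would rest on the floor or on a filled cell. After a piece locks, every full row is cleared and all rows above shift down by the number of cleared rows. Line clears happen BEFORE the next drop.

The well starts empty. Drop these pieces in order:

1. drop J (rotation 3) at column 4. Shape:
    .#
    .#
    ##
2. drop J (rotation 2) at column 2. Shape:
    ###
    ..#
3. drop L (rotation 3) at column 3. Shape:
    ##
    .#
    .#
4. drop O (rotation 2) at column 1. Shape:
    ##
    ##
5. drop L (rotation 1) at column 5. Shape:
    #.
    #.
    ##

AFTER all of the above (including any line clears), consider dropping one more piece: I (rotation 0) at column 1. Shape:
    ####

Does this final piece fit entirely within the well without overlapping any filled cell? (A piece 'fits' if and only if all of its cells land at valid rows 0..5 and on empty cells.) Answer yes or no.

Answer: no

Derivation:
Drop 1: J rot3 at col 4 lands with bottom-row=0; cleared 0 line(s) (total 0); column heights now [0 0 0 0 1 3 0], max=3
Drop 2: J rot2 at col 2 lands with bottom-row=1; cleared 0 line(s) (total 0); column heights now [0 0 3 3 3 3 0], max=3
Drop 3: L rot3 at col 3 lands with bottom-row=3; cleared 0 line(s) (total 0); column heights now [0 0 3 6 6 3 0], max=6
Drop 4: O rot2 at col 1 lands with bottom-row=3; cleared 0 line(s) (total 0); column heights now [0 5 5 6 6 3 0], max=6
Drop 5: L rot1 at col 5 lands with bottom-row=3; cleared 0 line(s) (total 0); column heights now [0 5 5 6 6 6 4], max=6
Test piece I rot0 at col 1 (width 4): heights before test = [0 5 5 6 6 6 4]; fits = False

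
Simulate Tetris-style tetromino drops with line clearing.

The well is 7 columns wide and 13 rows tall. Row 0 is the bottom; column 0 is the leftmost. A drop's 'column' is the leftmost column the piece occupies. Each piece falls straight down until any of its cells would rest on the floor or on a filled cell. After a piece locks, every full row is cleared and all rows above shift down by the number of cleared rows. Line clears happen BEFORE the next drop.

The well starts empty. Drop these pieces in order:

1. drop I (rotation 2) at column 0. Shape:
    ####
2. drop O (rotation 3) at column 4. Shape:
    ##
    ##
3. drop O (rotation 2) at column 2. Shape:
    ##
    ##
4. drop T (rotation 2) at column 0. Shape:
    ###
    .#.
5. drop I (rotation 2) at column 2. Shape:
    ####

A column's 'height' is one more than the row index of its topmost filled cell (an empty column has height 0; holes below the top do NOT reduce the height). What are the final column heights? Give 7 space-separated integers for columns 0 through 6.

Answer: 4 4 5 5 5 5 0

Derivation:
Drop 1: I rot2 at col 0 lands with bottom-row=0; cleared 0 line(s) (total 0); column heights now [1 1 1 1 0 0 0], max=1
Drop 2: O rot3 at col 4 lands with bottom-row=0; cleared 0 line(s) (total 0); column heights now [1 1 1 1 2 2 0], max=2
Drop 3: O rot2 at col 2 lands with bottom-row=1; cleared 0 line(s) (total 0); column heights now [1 1 3 3 2 2 0], max=3
Drop 4: T rot2 at col 0 lands with bottom-row=2; cleared 0 line(s) (total 0); column heights now [4 4 4 3 2 2 0], max=4
Drop 5: I rot2 at col 2 lands with bottom-row=4; cleared 0 line(s) (total 0); column heights now [4 4 5 5 5 5 0], max=5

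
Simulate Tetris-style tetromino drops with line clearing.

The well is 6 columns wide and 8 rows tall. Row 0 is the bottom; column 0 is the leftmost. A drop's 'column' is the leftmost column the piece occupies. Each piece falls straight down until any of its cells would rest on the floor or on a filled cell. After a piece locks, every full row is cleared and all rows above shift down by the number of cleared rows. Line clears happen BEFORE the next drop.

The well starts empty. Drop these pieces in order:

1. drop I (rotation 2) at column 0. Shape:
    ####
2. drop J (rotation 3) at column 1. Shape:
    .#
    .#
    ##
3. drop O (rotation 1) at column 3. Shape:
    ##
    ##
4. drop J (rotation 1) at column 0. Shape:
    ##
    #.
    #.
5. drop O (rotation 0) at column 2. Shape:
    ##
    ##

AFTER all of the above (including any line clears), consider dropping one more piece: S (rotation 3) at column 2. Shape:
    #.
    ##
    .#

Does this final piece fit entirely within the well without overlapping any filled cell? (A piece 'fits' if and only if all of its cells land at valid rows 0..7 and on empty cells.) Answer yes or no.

Drop 1: I rot2 at col 0 lands with bottom-row=0; cleared 0 line(s) (total 0); column heights now [1 1 1 1 0 0], max=1
Drop 2: J rot3 at col 1 lands with bottom-row=1; cleared 0 line(s) (total 0); column heights now [1 2 4 1 0 0], max=4
Drop 3: O rot1 at col 3 lands with bottom-row=1; cleared 0 line(s) (total 0); column heights now [1 2 4 3 3 0], max=4
Drop 4: J rot1 at col 0 lands with bottom-row=1; cleared 0 line(s) (total 0); column heights now [4 4 4 3 3 0], max=4
Drop 5: O rot0 at col 2 lands with bottom-row=4; cleared 0 line(s) (total 0); column heights now [4 4 6 6 3 0], max=6
Test piece S rot3 at col 2 (width 2): heights before test = [4 4 6 6 3 0]; fits = False

Answer: no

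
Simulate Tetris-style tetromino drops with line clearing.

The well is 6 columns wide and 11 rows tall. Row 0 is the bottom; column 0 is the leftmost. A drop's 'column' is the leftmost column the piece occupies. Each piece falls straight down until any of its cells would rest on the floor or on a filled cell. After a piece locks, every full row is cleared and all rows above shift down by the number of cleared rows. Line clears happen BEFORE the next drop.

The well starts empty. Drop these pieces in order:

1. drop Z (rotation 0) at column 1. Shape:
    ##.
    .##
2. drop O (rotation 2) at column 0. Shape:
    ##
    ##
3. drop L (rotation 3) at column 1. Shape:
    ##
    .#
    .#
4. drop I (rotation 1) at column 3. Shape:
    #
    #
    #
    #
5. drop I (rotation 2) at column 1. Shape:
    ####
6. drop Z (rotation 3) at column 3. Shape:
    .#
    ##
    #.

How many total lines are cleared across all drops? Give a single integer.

Answer: 0

Derivation:
Drop 1: Z rot0 at col 1 lands with bottom-row=0; cleared 0 line(s) (total 0); column heights now [0 2 2 1 0 0], max=2
Drop 2: O rot2 at col 0 lands with bottom-row=2; cleared 0 line(s) (total 0); column heights now [4 4 2 1 0 0], max=4
Drop 3: L rot3 at col 1 lands with bottom-row=2; cleared 0 line(s) (total 0); column heights now [4 5 5 1 0 0], max=5
Drop 4: I rot1 at col 3 lands with bottom-row=1; cleared 0 line(s) (total 0); column heights now [4 5 5 5 0 0], max=5
Drop 5: I rot2 at col 1 lands with bottom-row=5; cleared 0 line(s) (total 0); column heights now [4 6 6 6 6 0], max=6
Drop 6: Z rot3 at col 3 lands with bottom-row=6; cleared 0 line(s) (total 0); column heights now [4 6 6 8 9 0], max=9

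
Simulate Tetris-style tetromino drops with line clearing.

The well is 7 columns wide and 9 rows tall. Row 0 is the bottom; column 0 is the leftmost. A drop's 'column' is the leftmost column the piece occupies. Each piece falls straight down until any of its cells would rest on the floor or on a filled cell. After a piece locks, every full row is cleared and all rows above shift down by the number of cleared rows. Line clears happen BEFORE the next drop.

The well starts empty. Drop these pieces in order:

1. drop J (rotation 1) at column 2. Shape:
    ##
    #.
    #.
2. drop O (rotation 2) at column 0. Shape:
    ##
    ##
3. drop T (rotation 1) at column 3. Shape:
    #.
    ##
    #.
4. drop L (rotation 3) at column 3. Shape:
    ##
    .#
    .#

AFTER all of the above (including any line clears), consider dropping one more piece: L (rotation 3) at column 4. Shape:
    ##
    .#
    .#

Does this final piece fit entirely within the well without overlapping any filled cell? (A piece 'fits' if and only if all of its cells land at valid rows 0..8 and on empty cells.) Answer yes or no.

Answer: yes

Derivation:
Drop 1: J rot1 at col 2 lands with bottom-row=0; cleared 0 line(s) (total 0); column heights now [0 0 3 3 0 0 0], max=3
Drop 2: O rot2 at col 0 lands with bottom-row=0; cleared 0 line(s) (total 0); column heights now [2 2 3 3 0 0 0], max=3
Drop 3: T rot1 at col 3 lands with bottom-row=3; cleared 0 line(s) (total 0); column heights now [2 2 3 6 5 0 0], max=6
Drop 4: L rot3 at col 3 lands with bottom-row=5; cleared 0 line(s) (total 0); column heights now [2 2 3 8 8 0 0], max=8
Test piece L rot3 at col 4 (width 2): heights before test = [2 2 3 8 8 0 0]; fits = True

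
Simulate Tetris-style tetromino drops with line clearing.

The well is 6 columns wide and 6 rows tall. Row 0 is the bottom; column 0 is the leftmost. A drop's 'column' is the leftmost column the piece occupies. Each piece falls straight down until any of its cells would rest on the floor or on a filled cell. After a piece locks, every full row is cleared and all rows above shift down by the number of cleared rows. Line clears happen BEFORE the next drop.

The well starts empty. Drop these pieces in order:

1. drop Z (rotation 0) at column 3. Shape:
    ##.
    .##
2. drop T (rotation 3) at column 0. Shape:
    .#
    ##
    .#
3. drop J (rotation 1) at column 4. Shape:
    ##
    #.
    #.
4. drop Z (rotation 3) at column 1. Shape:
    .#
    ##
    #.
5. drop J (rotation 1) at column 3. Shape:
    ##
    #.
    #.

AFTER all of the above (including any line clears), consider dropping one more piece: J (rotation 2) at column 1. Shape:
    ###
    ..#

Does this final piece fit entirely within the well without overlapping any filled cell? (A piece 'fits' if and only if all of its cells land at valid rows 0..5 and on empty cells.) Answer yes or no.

Answer: no

Derivation:
Drop 1: Z rot0 at col 3 lands with bottom-row=0; cleared 0 line(s) (total 0); column heights now [0 0 0 2 2 1], max=2
Drop 2: T rot3 at col 0 lands with bottom-row=0; cleared 0 line(s) (total 0); column heights now [2 3 0 2 2 1], max=3
Drop 3: J rot1 at col 4 lands with bottom-row=2; cleared 0 line(s) (total 0); column heights now [2 3 0 2 5 5], max=5
Drop 4: Z rot3 at col 1 lands with bottom-row=3; cleared 0 line(s) (total 0); column heights now [2 5 6 2 5 5], max=6
Drop 5: J rot1 at col 3 lands with bottom-row=3; cleared 0 line(s) (total 0); column heights now [2 5 6 6 6 5], max=6
Test piece J rot2 at col 1 (width 3): heights before test = [2 5 6 6 6 5]; fits = False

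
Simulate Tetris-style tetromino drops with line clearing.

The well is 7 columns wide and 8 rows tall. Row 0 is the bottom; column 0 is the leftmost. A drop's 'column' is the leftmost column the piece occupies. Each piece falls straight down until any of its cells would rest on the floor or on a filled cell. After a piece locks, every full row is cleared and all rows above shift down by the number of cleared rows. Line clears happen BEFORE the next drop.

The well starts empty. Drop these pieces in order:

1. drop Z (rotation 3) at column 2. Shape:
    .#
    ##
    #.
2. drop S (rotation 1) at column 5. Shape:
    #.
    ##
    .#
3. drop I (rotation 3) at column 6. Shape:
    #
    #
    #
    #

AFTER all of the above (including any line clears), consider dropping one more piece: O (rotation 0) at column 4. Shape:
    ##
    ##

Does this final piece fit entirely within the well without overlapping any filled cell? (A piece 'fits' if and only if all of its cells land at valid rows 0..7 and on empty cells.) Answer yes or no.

Answer: yes

Derivation:
Drop 1: Z rot3 at col 2 lands with bottom-row=0; cleared 0 line(s) (total 0); column heights now [0 0 2 3 0 0 0], max=3
Drop 2: S rot1 at col 5 lands with bottom-row=0; cleared 0 line(s) (total 0); column heights now [0 0 2 3 0 3 2], max=3
Drop 3: I rot3 at col 6 lands with bottom-row=2; cleared 0 line(s) (total 0); column heights now [0 0 2 3 0 3 6], max=6
Test piece O rot0 at col 4 (width 2): heights before test = [0 0 2 3 0 3 6]; fits = True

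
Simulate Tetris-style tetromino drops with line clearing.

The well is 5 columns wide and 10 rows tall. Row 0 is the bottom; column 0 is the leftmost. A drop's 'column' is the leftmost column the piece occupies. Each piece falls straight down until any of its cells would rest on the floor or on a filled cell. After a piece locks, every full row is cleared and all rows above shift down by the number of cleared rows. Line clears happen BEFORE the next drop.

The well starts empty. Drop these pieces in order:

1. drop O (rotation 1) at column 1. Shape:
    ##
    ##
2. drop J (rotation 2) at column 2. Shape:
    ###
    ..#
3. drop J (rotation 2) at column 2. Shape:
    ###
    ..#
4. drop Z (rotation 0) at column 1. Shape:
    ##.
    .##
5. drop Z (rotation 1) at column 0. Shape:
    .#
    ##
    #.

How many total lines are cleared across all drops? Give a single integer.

Answer: 0

Derivation:
Drop 1: O rot1 at col 1 lands with bottom-row=0; cleared 0 line(s) (total 0); column heights now [0 2 2 0 0], max=2
Drop 2: J rot2 at col 2 lands with bottom-row=1; cleared 0 line(s) (total 0); column heights now [0 2 3 3 3], max=3
Drop 3: J rot2 at col 2 lands with bottom-row=3; cleared 0 line(s) (total 0); column heights now [0 2 5 5 5], max=5
Drop 4: Z rot0 at col 1 lands with bottom-row=5; cleared 0 line(s) (total 0); column heights now [0 7 7 6 5], max=7
Drop 5: Z rot1 at col 0 lands with bottom-row=6; cleared 0 line(s) (total 0); column heights now [8 9 7 6 5], max=9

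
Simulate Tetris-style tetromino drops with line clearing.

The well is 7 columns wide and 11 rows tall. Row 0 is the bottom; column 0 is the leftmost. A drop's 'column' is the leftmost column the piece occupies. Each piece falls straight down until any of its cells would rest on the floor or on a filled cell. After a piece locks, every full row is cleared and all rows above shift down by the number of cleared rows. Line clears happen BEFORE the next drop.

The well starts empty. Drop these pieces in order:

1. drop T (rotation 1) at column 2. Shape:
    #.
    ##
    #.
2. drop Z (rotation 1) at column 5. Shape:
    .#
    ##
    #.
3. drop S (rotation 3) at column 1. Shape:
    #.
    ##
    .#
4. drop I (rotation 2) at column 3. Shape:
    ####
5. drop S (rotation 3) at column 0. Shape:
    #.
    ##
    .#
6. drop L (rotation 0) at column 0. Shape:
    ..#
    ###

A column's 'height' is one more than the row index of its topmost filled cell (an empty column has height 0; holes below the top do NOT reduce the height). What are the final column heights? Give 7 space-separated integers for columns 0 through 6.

Drop 1: T rot1 at col 2 lands with bottom-row=0; cleared 0 line(s) (total 0); column heights now [0 0 3 2 0 0 0], max=3
Drop 2: Z rot1 at col 5 lands with bottom-row=0; cleared 0 line(s) (total 0); column heights now [0 0 3 2 0 2 3], max=3
Drop 3: S rot3 at col 1 lands with bottom-row=3; cleared 0 line(s) (total 0); column heights now [0 6 5 2 0 2 3], max=6
Drop 4: I rot2 at col 3 lands with bottom-row=3; cleared 0 line(s) (total 0); column heights now [0 6 5 4 4 4 4], max=6
Drop 5: S rot3 at col 0 lands with bottom-row=6; cleared 0 line(s) (total 0); column heights now [9 8 5 4 4 4 4], max=9
Drop 6: L rot0 at col 0 lands with bottom-row=9; cleared 0 line(s) (total 0); column heights now [10 10 11 4 4 4 4], max=11

Answer: 10 10 11 4 4 4 4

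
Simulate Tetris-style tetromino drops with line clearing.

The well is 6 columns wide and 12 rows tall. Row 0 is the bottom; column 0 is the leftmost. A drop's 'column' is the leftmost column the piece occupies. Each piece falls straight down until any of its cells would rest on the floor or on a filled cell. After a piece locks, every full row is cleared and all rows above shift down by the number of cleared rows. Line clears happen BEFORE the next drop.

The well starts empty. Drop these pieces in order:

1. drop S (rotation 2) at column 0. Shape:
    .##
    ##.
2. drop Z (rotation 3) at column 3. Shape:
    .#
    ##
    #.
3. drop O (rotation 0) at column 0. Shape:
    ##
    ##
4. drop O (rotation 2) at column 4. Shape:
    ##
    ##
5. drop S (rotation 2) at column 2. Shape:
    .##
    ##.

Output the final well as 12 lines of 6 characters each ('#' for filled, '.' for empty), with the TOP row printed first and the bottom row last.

Answer: ......
......
......
......
......
......
...##.
..####
##..##
##..#.
.####.
##.#..

Derivation:
Drop 1: S rot2 at col 0 lands with bottom-row=0; cleared 0 line(s) (total 0); column heights now [1 2 2 0 0 0], max=2
Drop 2: Z rot3 at col 3 lands with bottom-row=0; cleared 0 line(s) (total 0); column heights now [1 2 2 2 3 0], max=3
Drop 3: O rot0 at col 0 lands with bottom-row=2; cleared 0 line(s) (total 0); column heights now [4 4 2 2 3 0], max=4
Drop 4: O rot2 at col 4 lands with bottom-row=3; cleared 0 line(s) (total 0); column heights now [4 4 2 2 5 5], max=5
Drop 5: S rot2 at col 2 lands with bottom-row=4; cleared 0 line(s) (total 0); column heights now [4 4 5 6 6 5], max=6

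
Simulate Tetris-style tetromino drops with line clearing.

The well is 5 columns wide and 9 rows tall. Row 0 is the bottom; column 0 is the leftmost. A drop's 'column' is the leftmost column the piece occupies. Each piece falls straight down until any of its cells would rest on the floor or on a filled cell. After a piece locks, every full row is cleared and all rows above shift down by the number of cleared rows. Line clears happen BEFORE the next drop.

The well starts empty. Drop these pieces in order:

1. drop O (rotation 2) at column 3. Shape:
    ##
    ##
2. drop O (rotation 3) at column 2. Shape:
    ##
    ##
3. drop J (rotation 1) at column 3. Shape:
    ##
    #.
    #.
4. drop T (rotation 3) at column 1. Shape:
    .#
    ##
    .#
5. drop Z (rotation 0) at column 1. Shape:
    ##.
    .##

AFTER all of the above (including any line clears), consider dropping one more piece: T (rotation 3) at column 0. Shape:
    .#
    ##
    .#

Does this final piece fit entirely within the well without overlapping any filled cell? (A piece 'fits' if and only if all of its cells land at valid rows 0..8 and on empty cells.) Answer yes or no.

Drop 1: O rot2 at col 3 lands with bottom-row=0; cleared 0 line(s) (total 0); column heights now [0 0 0 2 2], max=2
Drop 2: O rot3 at col 2 lands with bottom-row=2; cleared 0 line(s) (total 0); column heights now [0 0 4 4 2], max=4
Drop 3: J rot1 at col 3 lands with bottom-row=4; cleared 0 line(s) (total 0); column heights now [0 0 4 7 7], max=7
Drop 4: T rot3 at col 1 lands with bottom-row=4; cleared 0 line(s) (total 0); column heights now [0 6 7 7 7], max=7
Drop 5: Z rot0 at col 1 lands with bottom-row=7; cleared 0 line(s) (total 0); column heights now [0 9 9 8 7], max=9
Test piece T rot3 at col 0 (width 2): heights before test = [0 9 9 8 7]; fits = False

Answer: no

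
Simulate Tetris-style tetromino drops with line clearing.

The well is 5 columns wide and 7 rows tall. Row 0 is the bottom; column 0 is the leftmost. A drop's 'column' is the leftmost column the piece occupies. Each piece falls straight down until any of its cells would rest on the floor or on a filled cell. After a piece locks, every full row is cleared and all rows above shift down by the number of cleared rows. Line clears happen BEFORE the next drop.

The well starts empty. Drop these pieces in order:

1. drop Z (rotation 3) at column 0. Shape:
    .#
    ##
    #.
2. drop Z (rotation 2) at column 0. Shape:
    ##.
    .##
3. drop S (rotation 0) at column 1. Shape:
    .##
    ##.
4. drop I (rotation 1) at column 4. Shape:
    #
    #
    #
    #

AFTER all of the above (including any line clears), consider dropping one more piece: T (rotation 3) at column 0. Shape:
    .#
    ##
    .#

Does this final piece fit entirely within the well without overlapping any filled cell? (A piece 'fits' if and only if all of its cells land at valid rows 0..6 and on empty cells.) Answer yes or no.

Drop 1: Z rot3 at col 0 lands with bottom-row=0; cleared 0 line(s) (total 0); column heights now [2 3 0 0 0], max=3
Drop 2: Z rot2 at col 0 lands with bottom-row=3; cleared 0 line(s) (total 0); column heights now [5 5 4 0 0], max=5
Drop 3: S rot0 at col 1 lands with bottom-row=5; cleared 0 line(s) (total 0); column heights now [5 6 7 7 0], max=7
Drop 4: I rot1 at col 4 lands with bottom-row=0; cleared 0 line(s) (total 0); column heights now [5 6 7 7 4], max=7
Test piece T rot3 at col 0 (width 2): heights before test = [5 6 7 7 4]; fits = False

Answer: no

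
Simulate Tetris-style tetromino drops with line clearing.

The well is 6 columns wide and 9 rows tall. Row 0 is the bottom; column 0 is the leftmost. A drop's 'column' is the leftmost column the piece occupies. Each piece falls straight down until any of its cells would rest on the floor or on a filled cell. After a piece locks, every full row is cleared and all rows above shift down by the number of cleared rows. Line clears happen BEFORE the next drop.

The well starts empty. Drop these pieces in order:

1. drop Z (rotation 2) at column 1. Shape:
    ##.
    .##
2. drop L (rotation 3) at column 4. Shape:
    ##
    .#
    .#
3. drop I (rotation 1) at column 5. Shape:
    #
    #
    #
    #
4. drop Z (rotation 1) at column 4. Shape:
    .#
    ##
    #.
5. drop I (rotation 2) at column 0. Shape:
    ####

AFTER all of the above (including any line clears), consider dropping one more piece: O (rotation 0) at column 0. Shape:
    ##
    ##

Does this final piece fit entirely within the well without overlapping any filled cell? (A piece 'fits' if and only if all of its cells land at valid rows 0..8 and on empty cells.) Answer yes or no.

Answer: yes

Derivation:
Drop 1: Z rot2 at col 1 lands with bottom-row=0; cleared 0 line(s) (total 0); column heights now [0 2 2 1 0 0], max=2
Drop 2: L rot3 at col 4 lands with bottom-row=0; cleared 0 line(s) (total 0); column heights now [0 2 2 1 3 3], max=3
Drop 3: I rot1 at col 5 lands with bottom-row=3; cleared 0 line(s) (total 0); column heights now [0 2 2 1 3 7], max=7
Drop 4: Z rot1 at col 4 lands with bottom-row=6; cleared 0 line(s) (total 0); column heights now [0 2 2 1 8 9], max=9
Drop 5: I rot2 at col 0 lands with bottom-row=2; cleared 1 line(s) (total 1); column heights now [0 2 2 1 7 8], max=8
Test piece O rot0 at col 0 (width 2): heights before test = [0 2 2 1 7 8]; fits = True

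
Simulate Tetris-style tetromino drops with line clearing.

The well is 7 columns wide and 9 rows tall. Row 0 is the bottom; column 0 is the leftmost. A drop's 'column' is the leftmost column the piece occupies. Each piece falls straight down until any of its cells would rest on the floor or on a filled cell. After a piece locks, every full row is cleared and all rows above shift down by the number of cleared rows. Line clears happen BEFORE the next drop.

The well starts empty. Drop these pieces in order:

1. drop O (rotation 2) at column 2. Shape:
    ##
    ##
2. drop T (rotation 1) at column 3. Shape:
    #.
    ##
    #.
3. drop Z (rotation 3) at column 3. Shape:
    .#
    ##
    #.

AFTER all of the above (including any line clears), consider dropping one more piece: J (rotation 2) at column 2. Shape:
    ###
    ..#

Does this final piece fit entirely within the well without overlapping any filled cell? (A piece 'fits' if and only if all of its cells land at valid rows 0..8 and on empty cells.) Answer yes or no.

Drop 1: O rot2 at col 2 lands with bottom-row=0; cleared 0 line(s) (total 0); column heights now [0 0 2 2 0 0 0], max=2
Drop 2: T rot1 at col 3 lands with bottom-row=2; cleared 0 line(s) (total 0); column heights now [0 0 2 5 4 0 0], max=5
Drop 3: Z rot3 at col 3 lands with bottom-row=5; cleared 0 line(s) (total 0); column heights now [0 0 2 7 8 0 0], max=8
Test piece J rot2 at col 2 (width 3): heights before test = [0 0 2 7 8 0 0]; fits = False

Answer: no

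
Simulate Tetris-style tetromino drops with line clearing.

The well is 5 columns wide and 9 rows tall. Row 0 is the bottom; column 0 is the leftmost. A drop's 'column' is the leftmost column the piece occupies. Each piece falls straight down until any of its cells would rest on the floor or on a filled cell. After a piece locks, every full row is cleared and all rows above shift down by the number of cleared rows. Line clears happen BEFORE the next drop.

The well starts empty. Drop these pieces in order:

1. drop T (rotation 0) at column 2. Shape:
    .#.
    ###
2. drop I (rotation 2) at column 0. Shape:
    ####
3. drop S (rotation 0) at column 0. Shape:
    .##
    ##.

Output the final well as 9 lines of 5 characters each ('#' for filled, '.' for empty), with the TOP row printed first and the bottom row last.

Drop 1: T rot0 at col 2 lands with bottom-row=0; cleared 0 line(s) (total 0); column heights now [0 0 1 2 1], max=2
Drop 2: I rot2 at col 0 lands with bottom-row=2; cleared 0 line(s) (total 0); column heights now [3 3 3 3 1], max=3
Drop 3: S rot0 at col 0 lands with bottom-row=3; cleared 0 line(s) (total 0); column heights now [4 5 5 3 1], max=5

Answer: .....
.....
.....
.....
.##..
##...
####.
...#.
..###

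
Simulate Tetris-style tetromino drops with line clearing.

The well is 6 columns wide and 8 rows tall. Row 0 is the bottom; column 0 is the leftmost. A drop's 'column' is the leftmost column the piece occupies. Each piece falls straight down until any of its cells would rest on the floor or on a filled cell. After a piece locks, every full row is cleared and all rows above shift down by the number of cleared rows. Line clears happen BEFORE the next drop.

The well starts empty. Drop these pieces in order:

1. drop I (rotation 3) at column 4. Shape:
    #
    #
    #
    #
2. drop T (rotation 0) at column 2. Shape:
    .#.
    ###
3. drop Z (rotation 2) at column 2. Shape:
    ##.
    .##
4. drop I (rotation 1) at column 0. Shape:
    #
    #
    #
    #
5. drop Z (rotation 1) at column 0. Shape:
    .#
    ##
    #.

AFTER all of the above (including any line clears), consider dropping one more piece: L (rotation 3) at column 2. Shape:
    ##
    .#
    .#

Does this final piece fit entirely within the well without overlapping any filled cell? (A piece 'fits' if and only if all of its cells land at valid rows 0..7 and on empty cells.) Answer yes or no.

Drop 1: I rot3 at col 4 lands with bottom-row=0; cleared 0 line(s) (total 0); column heights now [0 0 0 0 4 0], max=4
Drop 2: T rot0 at col 2 lands with bottom-row=4; cleared 0 line(s) (total 0); column heights now [0 0 5 6 5 0], max=6
Drop 3: Z rot2 at col 2 lands with bottom-row=6; cleared 0 line(s) (total 0); column heights now [0 0 8 8 7 0], max=8
Drop 4: I rot1 at col 0 lands with bottom-row=0; cleared 0 line(s) (total 0); column heights now [4 0 8 8 7 0], max=8
Drop 5: Z rot1 at col 0 lands with bottom-row=4; cleared 0 line(s) (total 0); column heights now [6 7 8 8 7 0], max=8
Test piece L rot3 at col 2 (width 2): heights before test = [6 7 8 8 7 0]; fits = False

Answer: no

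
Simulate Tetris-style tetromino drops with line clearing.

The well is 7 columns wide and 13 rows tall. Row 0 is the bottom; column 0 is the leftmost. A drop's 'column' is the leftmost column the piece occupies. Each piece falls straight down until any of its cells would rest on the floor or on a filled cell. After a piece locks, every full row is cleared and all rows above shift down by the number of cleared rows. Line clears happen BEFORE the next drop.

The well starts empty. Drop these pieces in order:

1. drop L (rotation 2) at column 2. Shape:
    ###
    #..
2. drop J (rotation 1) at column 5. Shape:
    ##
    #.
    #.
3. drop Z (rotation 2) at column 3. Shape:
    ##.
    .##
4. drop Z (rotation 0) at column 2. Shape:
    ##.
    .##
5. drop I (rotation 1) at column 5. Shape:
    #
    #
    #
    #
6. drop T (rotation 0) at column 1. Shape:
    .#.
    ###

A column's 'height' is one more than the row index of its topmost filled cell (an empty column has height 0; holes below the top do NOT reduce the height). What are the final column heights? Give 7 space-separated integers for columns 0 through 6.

Drop 1: L rot2 at col 2 lands with bottom-row=0; cleared 0 line(s) (total 0); column heights now [0 0 2 2 2 0 0], max=2
Drop 2: J rot1 at col 5 lands with bottom-row=0; cleared 0 line(s) (total 0); column heights now [0 0 2 2 2 3 3], max=3
Drop 3: Z rot2 at col 3 lands with bottom-row=3; cleared 0 line(s) (total 0); column heights now [0 0 2 5 5 4 3], max=5
Drop 4: Z rot0 at col 2 lands with bottom-row=5; cleared 0 line(s) (total 0); column heights now [0 0 7 7 6 4 3], max=7
Drop 5: I rot1 at col 5 lands with bottom-row=4; cleared 0 line(s) (total 0); column heights now [0 0 7 7 6 8 3], max=8
Drop 6: T rot0 at col 1 lands with bottom-row=7; cleared 0 line(s) (total 0); column heights now [0 8 9 8 6 8 3], max=9

Answer: 0 8 9 8 6 8 3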